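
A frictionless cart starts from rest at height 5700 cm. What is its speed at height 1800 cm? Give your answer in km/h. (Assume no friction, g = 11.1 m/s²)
Convert to SI: h₁−h₂ = 39.0 m
mgh₁ = mgh₂ + ½mv² ⇒ v = √(2g(h₁−h₂)) = √(2·11.1·39.0) = 29.4245 m/s = 105.9 km/h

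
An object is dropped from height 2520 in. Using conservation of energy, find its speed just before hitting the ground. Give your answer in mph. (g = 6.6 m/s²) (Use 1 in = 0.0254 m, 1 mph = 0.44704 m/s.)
Convert to SI: h = 64.008 m
mgh = ½mv² ⇒ v = √(2gh) = √(2·6.6·64.008) = 29.0673 m/s = 65.02 mph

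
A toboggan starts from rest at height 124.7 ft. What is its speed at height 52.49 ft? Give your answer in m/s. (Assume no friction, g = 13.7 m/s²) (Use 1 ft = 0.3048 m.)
Convert to SI: h₁−h₂ = 22.0096 m
mgh₁ = mgh₂ + ½mv² ⇒ v = √(2g(h₁−h₂)) = √(2·13.7·22.0096) = 24.56 m/s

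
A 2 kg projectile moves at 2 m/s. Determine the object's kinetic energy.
KE = ½mv² = ½(2)(2)² = 4.0 J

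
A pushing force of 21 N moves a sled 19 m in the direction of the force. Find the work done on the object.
W = F·d = (21)(19) = 399.0 J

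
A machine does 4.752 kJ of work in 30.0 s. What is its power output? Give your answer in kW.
Convert to SI: W = 4752.0 J, t = 30.0 s
P = W/t = 4752.0/30.0 = 158.4 W = 0.1584 kW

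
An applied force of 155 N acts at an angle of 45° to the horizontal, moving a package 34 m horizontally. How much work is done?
W = F·d·cosθ = (155)(34)cos(45°) = 3726 J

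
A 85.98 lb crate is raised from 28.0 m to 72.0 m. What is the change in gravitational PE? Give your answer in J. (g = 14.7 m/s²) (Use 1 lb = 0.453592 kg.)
Convert to SI: m = 38.9998 kg, Δh = 44.0 m
ΔPE = mgΔh = (38.9998)(14.7)(44.0) = 25230 J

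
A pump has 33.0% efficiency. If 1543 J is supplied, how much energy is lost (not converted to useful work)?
W_lost = W_in(1 − η) = 1543·(1 − 0.33) = 1034 J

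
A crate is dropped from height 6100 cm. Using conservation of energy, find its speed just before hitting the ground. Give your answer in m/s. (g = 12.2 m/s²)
Convert to SI: h = 61.0 m
mgh = ½mv² ⇒ v = √(2gh) = √(2·12.2·61.0) = 38.58 m/s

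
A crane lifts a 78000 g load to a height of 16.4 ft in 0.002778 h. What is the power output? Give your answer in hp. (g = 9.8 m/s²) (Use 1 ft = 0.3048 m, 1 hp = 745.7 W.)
Convert to SI: m = 78.0 kg, h = 4.99872 m, t = 10.0008 s
P = mgh/t = (78.0)(9.8)(4.99872)/10.0008 = 382.072 W = 0.5124 hp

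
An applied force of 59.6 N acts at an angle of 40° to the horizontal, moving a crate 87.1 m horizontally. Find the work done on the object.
W = F·d·cosθ = (59.6)(87.1)cos(40°) = 3977 J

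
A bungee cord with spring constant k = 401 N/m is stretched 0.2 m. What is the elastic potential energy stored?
PE = ½kx² = ½(401)(0.2)² = 8.02 J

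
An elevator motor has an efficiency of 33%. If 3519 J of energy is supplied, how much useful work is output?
W_out = η·W_in = 0.33·3519 = 1161.27 J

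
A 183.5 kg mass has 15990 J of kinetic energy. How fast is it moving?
v = √(2·KE/m) = √(2·15990/183.5) = 13.2 m/s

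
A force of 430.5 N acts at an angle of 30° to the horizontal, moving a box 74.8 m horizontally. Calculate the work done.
W = F·d·cosθ = (430.5)(74.8)cos(30°) = 27890 J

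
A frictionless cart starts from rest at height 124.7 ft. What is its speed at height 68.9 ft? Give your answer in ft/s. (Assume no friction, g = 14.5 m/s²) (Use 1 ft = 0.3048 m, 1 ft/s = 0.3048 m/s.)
Convert to SI: h₁−h₂ = 17.0078 m
mgh₁ = mgh₂ + ½mv² ⇒ v = √(2g(h₁−h₂)) = √(2·14.5·17.0078) = 22.2087 m/s = 72.86 ft/s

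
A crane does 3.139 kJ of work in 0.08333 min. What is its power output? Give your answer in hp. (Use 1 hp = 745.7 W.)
Convert to SI: W = 3139.0 J, t = 4.9998 s
P = W/t = 3139.0/4.9998 = 627.825 W = 0.8419 hp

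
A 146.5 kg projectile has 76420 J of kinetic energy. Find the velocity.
v = √(2·KE/m) = √(2·76420/146.5) = 32.3 m/s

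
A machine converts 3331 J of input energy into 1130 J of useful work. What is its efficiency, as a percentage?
η = W_out/W_in = 1130/3331 = 33.92%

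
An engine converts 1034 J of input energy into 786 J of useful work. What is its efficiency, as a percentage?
η = W_out/W_in = 786/1034 = 76.02%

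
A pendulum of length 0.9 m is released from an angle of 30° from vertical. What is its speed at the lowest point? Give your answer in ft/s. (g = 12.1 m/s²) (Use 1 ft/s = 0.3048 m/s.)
h = L(1 − cosθ) = 0.9(1 − cos30°) = 0.120577 m
v = √(2gh) = √(2·12.1·0.120577) = 1.70821 m/s = 5.604 ft/s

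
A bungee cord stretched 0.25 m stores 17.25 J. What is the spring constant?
k = 2·PE/x² = 2·17.25/(0.25)² = 552.0 N/m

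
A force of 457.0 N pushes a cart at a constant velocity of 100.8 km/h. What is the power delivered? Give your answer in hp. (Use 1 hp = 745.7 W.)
Convert to SI: F = 457.0 N, v = 28.0 m/s
P = Fv = (457.0)(28.0) = 12796.0 W = 17.16 hp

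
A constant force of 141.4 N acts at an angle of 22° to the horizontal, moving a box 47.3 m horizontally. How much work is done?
W = F·d·cosθ = (141.4)(47.3)cos(22°) = 6201 J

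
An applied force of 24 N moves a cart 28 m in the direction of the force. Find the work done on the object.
W = F·d = (24)(28) = 672.0 J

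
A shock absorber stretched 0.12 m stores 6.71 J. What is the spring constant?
k = 2·PE/x² = 2·6.71/(0.12)² = 931.9 N/m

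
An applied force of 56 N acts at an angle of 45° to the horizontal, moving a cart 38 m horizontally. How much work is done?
W = F·d·cosθ = (56)(38)cos(45°) = 1505 J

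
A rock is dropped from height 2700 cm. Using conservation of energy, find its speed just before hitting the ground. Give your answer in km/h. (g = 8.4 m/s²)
Convert to SI: h = 27.0 m
mgh = ½mv² ⇒ v = √(2gh) = √(2·8.4·27.0) = 21.2979 m/s = 76.67 km/h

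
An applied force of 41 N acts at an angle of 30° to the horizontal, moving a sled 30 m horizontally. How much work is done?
W = F·d·cosθ = (41)(30)cos(30°) = 1065 J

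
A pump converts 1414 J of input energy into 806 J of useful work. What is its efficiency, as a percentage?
η = W_out/W_in = 806/1414 = 57.0%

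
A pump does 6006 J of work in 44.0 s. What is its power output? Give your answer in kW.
P = W/t = 6006.0/44.0 = 136.5 W = 0.1365 kW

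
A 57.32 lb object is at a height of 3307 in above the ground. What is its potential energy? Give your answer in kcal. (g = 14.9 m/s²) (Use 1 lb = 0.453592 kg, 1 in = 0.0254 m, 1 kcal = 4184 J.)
Convert to SI: m = 25.9999 kg, h = 83.9978 m
PE = mgh = (25.9999)(14.9)(83.9978) = 32540.6 J = 7.777 kcal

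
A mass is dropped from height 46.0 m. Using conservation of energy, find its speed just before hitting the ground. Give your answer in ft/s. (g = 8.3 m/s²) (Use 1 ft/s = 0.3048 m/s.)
mgh = ½mv² ⇒ v = √(2gh) = √(2·8.3·46.0) = 27.6333 m/s = 90.66 ft/s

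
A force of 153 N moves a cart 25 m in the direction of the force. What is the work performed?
W = F·d = (153)(25) = 3825 J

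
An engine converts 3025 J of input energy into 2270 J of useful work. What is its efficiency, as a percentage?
η = W_out/W_in = 2270/3025 = 75.04%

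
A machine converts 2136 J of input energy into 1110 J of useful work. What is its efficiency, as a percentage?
η = W_out/W_in = 1110/2136 = 51.97%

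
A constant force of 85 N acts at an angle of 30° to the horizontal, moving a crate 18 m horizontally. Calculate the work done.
W = F·d·cosθ = (85)(18)cos(30°) = 1325 J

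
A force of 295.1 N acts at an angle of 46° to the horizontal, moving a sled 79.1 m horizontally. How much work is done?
W = F·d·cosθ = (295.1)(79.1)cos(46°) = 16220 J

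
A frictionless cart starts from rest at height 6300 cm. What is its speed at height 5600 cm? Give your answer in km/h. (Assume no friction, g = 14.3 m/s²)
Convert to SI: h₁−h₂ = 7.0 m
mgh₁ = mgh₂ + ½mv² ⇒ v = √(2g(h₁−h₂)) = √(2·14.3·7.0) = 14.1492 m/s = 50.94 km/h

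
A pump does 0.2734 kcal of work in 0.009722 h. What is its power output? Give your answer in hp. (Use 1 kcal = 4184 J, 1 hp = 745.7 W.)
Convert to SI: W = 1143.91 J, t = 34.9992 s
P = W/t = 1143.91/34.9992 = 32.6838 W = 0.04383 hp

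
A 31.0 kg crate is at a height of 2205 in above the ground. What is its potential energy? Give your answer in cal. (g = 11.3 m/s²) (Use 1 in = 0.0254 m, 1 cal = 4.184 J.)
Convert to SI: m = 31.0 kg, h = 56.007 m
PE = mgh = (31.0)(11.3)(56.007) = 19619.3 J = 4689 cal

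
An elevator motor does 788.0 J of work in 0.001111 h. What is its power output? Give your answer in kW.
Convert to SI: W = 788.0 J, t = 3.9996 s
P = W/t = 788.0/3.9996 = 197.02 W = 0.197 kW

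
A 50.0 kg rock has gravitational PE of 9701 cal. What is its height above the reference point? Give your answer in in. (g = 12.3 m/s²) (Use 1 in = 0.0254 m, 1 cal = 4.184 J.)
Convert to SI: m = 50.0 kg, PE = 40589.0 J
h = PE/(mg) = 40589.0/(50.0·12.3) = 65.9983 m = 2598 in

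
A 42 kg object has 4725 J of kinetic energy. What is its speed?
v = √(2·KE/m) = √(2·4725/42) = 15.0 m/s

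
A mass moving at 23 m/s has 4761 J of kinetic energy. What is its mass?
m = 2·KE/v² = 2·4761/(23)² = 18.0 kg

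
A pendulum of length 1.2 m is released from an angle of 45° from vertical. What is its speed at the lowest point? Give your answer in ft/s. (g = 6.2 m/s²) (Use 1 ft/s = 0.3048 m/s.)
h = L(1 − cosθ) = 1.2(1 − cos45°) = 0.351472 m
v = √(2gh) = √(2·6.2·0.351472) = 2.08764 m/s = 6.849 ft/s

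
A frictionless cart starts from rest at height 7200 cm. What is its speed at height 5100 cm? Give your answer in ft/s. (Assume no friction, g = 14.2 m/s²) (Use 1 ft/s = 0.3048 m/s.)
Convert to SI: h₁−h₂ = 21.0 m
mgh₁ = mgh₂ + ½mv² ⇒ v = √(2g(h₁−h₂)) = √(2·14.2·21.0) = 24.4213 m/s = 80.12 ft/s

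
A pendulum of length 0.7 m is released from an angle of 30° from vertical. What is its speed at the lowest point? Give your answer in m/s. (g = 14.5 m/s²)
h = L(1 − cosθ) = 0.7(1 − cos30°) = 0.0937822 m
v = √(2gh) = √(2·14.5·0.0937822) = 1.649 m/s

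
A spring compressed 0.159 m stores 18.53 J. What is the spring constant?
k = 2·PE/x² = 2·18.53/(0.159)² = 1466 N/m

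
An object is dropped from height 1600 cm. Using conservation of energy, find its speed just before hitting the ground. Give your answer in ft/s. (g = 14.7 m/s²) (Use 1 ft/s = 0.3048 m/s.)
Convert to SI: h = 16.0 m
mgh = ½mv² ⇒ v = √(2gh) = √(2·14.7·16.0) = 21.6887 m/s = 71.16 ft/s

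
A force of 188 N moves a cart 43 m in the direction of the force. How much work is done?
W = F·d = (188)(43) = 8084 J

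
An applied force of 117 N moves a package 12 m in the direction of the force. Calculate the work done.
W = F·d = (117)(12) = 1404 J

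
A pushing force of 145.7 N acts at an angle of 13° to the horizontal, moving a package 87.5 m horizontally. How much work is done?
W = F·d·cosθ = (145.7)(87.5)cos(13°) = 12420 J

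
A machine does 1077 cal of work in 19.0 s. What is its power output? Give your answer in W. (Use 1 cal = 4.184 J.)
Convert to SI: W = 4506.17 J, t = 19.0 s
P = W/t = 4506.17/19.0 = 237.2 W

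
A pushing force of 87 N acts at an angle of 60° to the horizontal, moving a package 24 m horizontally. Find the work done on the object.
W = F·d·cosθ = (87)(24)cos(60°) = 1044 J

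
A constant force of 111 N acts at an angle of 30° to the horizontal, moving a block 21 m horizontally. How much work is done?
W = F·d·cosθ = (111)(21)cos(30°) = 2019 J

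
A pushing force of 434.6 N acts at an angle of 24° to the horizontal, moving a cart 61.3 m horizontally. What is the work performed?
W = F·d·cosθ = (434.6)(61.3)cos(24°) = 24340 J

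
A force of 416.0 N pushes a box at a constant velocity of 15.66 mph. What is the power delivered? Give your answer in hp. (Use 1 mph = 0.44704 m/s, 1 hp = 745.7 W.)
Convert to SI: F = 416.0 N, v = 7.00065 m/s
P = Fv = (416.0)(7.00065) = 2912.27 W = 3.905 hp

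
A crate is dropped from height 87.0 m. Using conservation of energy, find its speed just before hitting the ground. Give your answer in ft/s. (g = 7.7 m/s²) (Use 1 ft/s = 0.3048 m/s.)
mgh = ½mv² ⇒ v = √(2gh) = √(2·7.7·87.0) = 36.6033 m/s = 120.1 ft/s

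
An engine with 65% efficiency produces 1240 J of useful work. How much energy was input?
W_in = W_out/η = 1240/0.65 = 1908 J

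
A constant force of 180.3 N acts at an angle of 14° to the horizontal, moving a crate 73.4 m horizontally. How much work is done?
W = F·d·cosθ = (180.3)(73.4)cos(14°) = 12840 J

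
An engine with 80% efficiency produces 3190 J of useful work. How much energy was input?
W_in = W_out/η = 3190/0.8 = 3988 J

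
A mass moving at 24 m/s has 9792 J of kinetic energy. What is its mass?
m = 2·KE/v² = 2·9792/(24)² = 34.0 kg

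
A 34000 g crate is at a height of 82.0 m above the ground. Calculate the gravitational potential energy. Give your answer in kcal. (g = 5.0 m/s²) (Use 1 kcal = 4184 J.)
Convert to SI: m = 34.0 kg, h = 82.0 m
PE = mgh = (34.0)(5.0)(82.0) = 13940.0 J = 3.332 kcal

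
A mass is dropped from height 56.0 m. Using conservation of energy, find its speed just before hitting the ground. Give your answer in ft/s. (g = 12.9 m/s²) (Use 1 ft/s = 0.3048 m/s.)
mgh = ½mv² ⇒ v = √(2gh) = √(2·12.9·56.0) = 38.0105 m/s = 124.7 ft/s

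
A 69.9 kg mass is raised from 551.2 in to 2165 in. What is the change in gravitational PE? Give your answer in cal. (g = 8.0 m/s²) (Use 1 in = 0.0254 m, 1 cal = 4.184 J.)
Convert to SI: m = 69.9 kg, Δh = 40.9905 m
ΔPE = mgΔh = (69.9)(8.0)(40.9905) = 22921.9 J = 5478 cal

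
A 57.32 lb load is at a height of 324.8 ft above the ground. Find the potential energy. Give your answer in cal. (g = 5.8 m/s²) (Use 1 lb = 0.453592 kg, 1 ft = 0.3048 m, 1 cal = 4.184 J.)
Convert to SI: m = 25.9999 kg, h = 98.999 m
PE = mgh = (25.9999)(5.8)(98.999) = 14929.0 J = 3568 cal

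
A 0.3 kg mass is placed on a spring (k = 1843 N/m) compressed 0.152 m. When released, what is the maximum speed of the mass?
½kx² = ½mv² ⇒ v = x√(k/m) = (0.152)√(1843/0.3) = 11.91 m/s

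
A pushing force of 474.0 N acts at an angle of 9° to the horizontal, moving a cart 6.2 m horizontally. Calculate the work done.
W = F·d·cosθ = (474.0)(6.2)cos(9°) = 2903 J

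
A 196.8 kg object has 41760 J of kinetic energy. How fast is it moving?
v = √(2·KE/m) = √(2·41760/196.8) = 20.6 m/s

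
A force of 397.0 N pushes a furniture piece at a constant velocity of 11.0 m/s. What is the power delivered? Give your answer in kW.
P = Fv = (397.0)(11.0) = 4367.0 W = 4.367 kW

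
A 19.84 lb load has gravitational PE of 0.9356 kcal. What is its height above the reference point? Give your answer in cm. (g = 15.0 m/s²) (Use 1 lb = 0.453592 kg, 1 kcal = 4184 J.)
Convert to SI: m = 8.99927 kg, PE = 3914.55 J
h = PE/(mg) = 3914.55/(8.99927·15.0) = 28.999 m = 2900 cm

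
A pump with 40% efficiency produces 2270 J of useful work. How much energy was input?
W_in = W_out/η = 2270/0.4 = 5675 J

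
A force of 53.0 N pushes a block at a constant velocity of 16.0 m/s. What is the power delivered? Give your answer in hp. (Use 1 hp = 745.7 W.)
P = Fv = (53.0)(16.0) = 848.0 W = 1.137 hp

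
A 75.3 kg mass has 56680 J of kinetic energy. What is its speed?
v = √(2·KE/m) = √(2·56680/75.3) = 38.8 m/s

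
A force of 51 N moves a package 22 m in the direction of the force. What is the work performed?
W = F·d = (51)(22) = 1122 J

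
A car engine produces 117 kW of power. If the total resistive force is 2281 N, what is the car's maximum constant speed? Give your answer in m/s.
P = Fv ⇒ v = P/F = 117000 W/2281.0 N = 51.29 m/s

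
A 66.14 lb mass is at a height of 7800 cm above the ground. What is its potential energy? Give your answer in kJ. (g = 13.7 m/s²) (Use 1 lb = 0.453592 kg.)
Convert to SI: m = 30.0006 kg, h = 78.0 m
PE = mgh = (30.0006)(13.7)(78.0) = 32058.6 J = 32.06 kJ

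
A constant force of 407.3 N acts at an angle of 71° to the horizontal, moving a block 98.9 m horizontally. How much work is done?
W = F·d·cosθ = (407.3)(98.9)cos(71°) = 13110 J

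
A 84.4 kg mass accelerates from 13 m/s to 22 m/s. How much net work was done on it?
W = ΔKE = ½m(v₂² − v₁²) = ½(84.4)(22² − 13²) = 13293.0 J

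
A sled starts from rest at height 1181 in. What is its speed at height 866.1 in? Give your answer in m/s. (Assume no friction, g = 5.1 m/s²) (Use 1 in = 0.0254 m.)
Convert to SI: h₁−h₂ = 7.99846 m
mgh₁ = mgh₂ + ½mv² ⇒ v = √(2g(h₁−h₂)) = √(2·5.1·7.99846) = 9.032 m/s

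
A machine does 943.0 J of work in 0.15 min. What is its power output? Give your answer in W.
Convert to SI: W = 943.0 J, t = 9.0 s
P = W/t = 943.0/9.0 = 104.8 W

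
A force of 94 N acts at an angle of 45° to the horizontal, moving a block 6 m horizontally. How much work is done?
W = F·d·cosθ = (94)(6)cos(45°) = 398.8 J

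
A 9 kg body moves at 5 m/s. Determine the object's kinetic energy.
KE = ½mv² = ½(9)(5)² = 112.5 J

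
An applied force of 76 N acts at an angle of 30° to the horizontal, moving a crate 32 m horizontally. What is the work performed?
W = F·d·cosθ = (76)(32)cos(30°) = 2106 J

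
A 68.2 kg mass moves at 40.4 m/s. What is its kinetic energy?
KE = ½mv² = ½(68.2)(40.4)² = 55660 J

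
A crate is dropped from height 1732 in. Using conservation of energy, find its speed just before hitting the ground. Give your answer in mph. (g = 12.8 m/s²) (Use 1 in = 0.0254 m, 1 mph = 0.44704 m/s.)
Convert to SI: h = 43.9928 m
mgh = ½mv² ⇒ v = √(2gh) = √(2·12.8·43.9928) = 33.5591 m/s = 75.07 mph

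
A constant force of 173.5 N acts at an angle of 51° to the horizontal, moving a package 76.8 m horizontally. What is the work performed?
W = F·d·cosθ = (173.5)(76.8)cos(51°) = 8386 J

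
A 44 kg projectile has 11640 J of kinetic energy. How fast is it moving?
v = √(2·KE/m) = √(2·11640/44) = 23.0 m/s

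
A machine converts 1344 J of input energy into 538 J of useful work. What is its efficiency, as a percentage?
η = W_out/W_in = 538/1344 = 40.03%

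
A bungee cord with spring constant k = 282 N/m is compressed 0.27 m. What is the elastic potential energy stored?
PE = ½kx² = ½(282)(0.27)² = 10.28 J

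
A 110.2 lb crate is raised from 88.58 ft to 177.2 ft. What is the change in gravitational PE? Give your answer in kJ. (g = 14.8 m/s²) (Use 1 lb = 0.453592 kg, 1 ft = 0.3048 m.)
Convert to SI: m = 49.9858 kg, Δh = 27.0114 m
ΔPE = mgΔh = (49.9858)(14.8)(27.0114) = 19982.8 J = 19.98 kJ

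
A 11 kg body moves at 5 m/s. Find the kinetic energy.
KE = ½mv² = ½(11)(5)² = 137.5 J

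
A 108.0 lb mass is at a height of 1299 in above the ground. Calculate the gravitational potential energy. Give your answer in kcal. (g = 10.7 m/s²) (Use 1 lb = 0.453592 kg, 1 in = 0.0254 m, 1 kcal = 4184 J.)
Convert to SI: m = 48.9879 kg, h = 32.9946 m
PE = mgh = (48.9879)(10.7)(32.9946) = 17294.8 J = 4.134 kcal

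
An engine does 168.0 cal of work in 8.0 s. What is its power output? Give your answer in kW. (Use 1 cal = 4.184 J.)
Convert to SI: W = 702.912 J, t = 8.0 s
P = W/t = 702.912/8.0 = 87.864 W = 0.08786 kW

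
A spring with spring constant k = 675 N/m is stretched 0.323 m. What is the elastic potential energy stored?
PE = ½kx² = ½(675)(0.323)² = 35.21 J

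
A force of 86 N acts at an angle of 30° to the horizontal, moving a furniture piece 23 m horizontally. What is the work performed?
W = F·d·cosθ = (86)(23)cos(30°) = 1713 J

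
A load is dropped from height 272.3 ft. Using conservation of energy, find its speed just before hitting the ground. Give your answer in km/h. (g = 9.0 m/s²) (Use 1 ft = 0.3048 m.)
Convert to SI: h = 82.997 m
mgh = ½mv² ⇒ v = √(2gh) = √(2·9.0·82.997) = 38.6516 m/s = 139.1 km/h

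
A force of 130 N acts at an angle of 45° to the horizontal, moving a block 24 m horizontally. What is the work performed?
W = F·d·cosθ = (130)(24)cos(45°) = 2206 J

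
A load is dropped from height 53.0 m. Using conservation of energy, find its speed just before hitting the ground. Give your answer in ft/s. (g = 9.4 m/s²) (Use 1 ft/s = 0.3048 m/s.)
mgh = ½mv² ⇒ v = √(2gh) = √(2·9.4·53.0) = 31.5658 m/s = 103.6 ft/s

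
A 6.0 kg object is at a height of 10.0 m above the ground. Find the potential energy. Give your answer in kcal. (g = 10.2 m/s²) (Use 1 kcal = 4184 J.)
PE = mgh = (6.0)(10.2)(10.0) = 612.0 J = 0.1463 kcal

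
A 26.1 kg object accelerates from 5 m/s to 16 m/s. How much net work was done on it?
W = ΔKE = ½m(v₂² − v₁²) = ½(26.1)(16² − 5²) = 3014.55 J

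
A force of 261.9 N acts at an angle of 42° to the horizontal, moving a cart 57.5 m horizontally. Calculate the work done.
W = F·d·cosθ = (261.9)(57.5)cos(42°) = 11190 J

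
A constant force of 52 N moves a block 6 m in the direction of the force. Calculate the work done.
W = F·d = (52)(6) = 312.0 J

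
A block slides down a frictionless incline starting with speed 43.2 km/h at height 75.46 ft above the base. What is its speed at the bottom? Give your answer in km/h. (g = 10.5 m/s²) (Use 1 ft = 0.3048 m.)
Convert to SI: v₀ = 12.0 m/s, h = 23.0002 m
½mv₀² + mgh = ½mv² ⇒ v = √(v₀² + 2gh) = √(12.0² + 2·10.5·23.0002) = 25.0401 m/s = 90.14 km/h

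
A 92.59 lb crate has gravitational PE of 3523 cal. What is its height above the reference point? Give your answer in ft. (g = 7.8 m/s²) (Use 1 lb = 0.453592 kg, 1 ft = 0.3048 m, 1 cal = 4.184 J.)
Convert to SI: m = 41.9981 kg, PE = 14740.2 J
h = PE/(mg) = 14740.2/(41.9981·7.8) = 44.9967 m = 147.6 ft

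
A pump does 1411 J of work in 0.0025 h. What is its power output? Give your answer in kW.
Convert to SI: W = 1411.0 J, t = 9.0 s
P = W/t = 1411.0/9.0 = 156.778 W = 0.1568 kW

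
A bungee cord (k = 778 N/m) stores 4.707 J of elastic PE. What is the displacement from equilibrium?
x = √(2·PE/k) = √(2·4.707/778) = 0.11 m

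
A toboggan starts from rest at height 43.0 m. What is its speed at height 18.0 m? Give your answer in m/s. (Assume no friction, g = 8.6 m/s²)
mgh₁ = mgh₂ + ½mv² ⇒ v = √(2g(h₁−h₂)) = √(2·8.6·25.0) = 20.74 m/s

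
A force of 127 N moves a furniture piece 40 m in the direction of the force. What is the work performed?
W = F·d = (127)(40) = 5080 J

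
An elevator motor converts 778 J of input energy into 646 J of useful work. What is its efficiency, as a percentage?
η = W_out/W_in = 646/778 = 83.03%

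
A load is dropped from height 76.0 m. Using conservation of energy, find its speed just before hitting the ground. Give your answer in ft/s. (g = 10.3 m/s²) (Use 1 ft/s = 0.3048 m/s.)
mgh = ½mv² ⇒ v = √(2gh) = √(2·10.3·76.0) = 39.5677 m/s = 129.8 ft/s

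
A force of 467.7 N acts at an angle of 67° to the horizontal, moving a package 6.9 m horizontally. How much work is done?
W = F·d·cosθ = (467.7)(6.9)cos(67°) = 1261 J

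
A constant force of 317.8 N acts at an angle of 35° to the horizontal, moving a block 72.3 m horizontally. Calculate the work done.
W = F·d·cosθ = (317.8)(72.3)cos(35°) = 18820 J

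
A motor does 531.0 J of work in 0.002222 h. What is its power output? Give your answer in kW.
Convert to SI: W = 531.0 J, t = 7.9992 s
P = W/t = 531.0/7.9992 = 66.3816 W = 0.06638 kW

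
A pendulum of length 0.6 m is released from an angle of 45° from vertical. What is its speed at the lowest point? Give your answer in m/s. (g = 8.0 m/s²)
h = L(1 − cosθ) = 0.6(1 − cos45°) = 0.175736 m
v = √(2gh) = √(2·8.0·0.175736) = 1.677 m/s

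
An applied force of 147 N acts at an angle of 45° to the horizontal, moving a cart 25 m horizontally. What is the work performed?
W = F·d·cosθ = (147)(25)cos(45°) = 2599 J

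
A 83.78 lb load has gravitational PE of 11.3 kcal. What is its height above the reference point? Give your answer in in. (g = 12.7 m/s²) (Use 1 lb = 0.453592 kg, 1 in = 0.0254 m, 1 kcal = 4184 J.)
Convert to SI: m = 38.0019 kg, PE = 47279.2 J
h = PE/(mg) = 47279.2/(38.0019·12.7) = 97.9627 m = 3857 in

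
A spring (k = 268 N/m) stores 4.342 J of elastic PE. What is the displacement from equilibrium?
x = √(2·PE/k) = √(2·4.342/268) = 0.18 m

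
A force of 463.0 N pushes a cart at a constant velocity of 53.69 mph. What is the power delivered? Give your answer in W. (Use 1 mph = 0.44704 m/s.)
Convert to SI: F = 463.0 N, v = 24.0016 m/s
P = Fv = (463.0)(24.0016) = 11110 W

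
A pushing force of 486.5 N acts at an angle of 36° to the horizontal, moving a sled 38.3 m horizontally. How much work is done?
W = F·d·cosθ = (486.5)(38.3)cos(36°) = 15070 J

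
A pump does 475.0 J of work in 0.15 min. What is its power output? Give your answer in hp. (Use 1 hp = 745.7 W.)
Convert to SI: W = 475.0 J, t = 9.0 s
P = W/t = 475.0/9.0 = 52.7778 W = 0.07078 hp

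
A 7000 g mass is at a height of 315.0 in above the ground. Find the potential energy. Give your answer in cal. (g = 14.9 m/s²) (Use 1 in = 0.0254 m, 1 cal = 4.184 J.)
Convert to SI: m = 7.0 kg, h = 8.001 m
PE = mgh = (7.0)(14.9)(8.001) = 834.504 J = 199.5 cal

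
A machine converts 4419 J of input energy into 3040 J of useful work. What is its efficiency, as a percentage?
η = W_out/W_in = 3040/4419 = 68.79%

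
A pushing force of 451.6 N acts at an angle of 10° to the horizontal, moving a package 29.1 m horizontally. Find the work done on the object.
W = F·d·cosθ = (451.6)(29.1)cos(10°) = 12940 J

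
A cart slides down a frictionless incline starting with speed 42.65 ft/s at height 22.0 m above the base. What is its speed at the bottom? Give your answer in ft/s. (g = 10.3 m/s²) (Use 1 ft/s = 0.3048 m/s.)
Convert to SI: v₀ = 12.9997 m/s, h = 22.0 m
½mv₀² + mgh = ½mv² ⇒ v = √(v₀² + 2gh) = √(12.9997² + 2·10.3·22.0) = 24.9438 m/s = 81.84 ft/s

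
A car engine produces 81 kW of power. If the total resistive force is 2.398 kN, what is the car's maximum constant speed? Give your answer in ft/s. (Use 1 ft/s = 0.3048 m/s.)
Convert to SI: F = 2398.0 N
P = Fv ⇒ v = P/F = 81000 W/2398.0 N = 33.7781 m/s = 110.8 ft/s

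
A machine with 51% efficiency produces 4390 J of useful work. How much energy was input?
W_in = W_out/η = 4390/0.51 = 8608 J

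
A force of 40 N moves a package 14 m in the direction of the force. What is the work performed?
W = F·d = (40)(14) = 560.0 J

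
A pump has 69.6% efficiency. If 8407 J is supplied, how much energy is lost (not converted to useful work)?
W_lost = W_in(1 − η) = 8407·(1 − 0.696) = 2556 J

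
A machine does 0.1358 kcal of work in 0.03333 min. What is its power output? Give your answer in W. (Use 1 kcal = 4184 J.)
Convert to SI: W = 568.187 J, t = 1.9998 s
P = W/t = 568.187/1.9998 = 284.1 W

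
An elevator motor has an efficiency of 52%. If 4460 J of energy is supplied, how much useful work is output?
W_out = η·W_in = 0.52·4460 = 2319.2 J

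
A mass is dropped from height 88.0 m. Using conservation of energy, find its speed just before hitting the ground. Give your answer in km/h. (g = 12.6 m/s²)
mgh = ½mv² ⇒ v = √(2gh) = √(2·12.6·88.0) = 47.0914 m/s = 169.5 km/h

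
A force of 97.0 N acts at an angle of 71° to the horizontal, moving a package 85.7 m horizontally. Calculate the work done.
W = F·d·cosθ = (97.0)(85.7)cos(71°) = 2706 J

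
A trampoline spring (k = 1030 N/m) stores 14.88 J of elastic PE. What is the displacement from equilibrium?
x = √(2·PE/k) = √(2·14.88/1030) = 0.17 m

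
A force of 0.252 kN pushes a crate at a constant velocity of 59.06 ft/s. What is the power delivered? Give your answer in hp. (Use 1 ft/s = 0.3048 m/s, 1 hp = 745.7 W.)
Convert to SI: F = 252.0 N, v = 18.0015 m/s
P = Fv = (252.0)(18.0015) = 4536.37 W = 6.083 hp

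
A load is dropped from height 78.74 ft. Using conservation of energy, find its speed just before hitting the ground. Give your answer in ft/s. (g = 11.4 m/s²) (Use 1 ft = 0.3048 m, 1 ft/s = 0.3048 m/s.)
Convert to SI: h = 24.0 m
mgh = ½mv² ⇒ v = √(2gh) = √(2·11.4·24.0) = 23.3923 m/s = 76.75 ft/s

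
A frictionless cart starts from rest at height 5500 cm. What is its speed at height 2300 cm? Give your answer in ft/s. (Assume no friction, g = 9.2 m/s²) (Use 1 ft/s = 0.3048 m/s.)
Convert to SI: h₁−h₂ = 32.0 m
mgh₁ = mgh₂ + ½mv² ⇒ v = √(2g(h₁−h₂)) = √(2·9.2·32.0) = 24.2652 m/s = 79.61 ft/s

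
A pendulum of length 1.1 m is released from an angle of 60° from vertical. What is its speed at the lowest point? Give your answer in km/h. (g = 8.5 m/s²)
h = L(1 − cosθ) = 1.1(1 − cos60°) = 0.55 m
v = √(2gh) = √(2·8.5·0.55) = 3.05778 m/s = 11.01 km/h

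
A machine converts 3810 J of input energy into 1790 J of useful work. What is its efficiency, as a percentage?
η = W_out/W_in = 1790/3810 = 46.98%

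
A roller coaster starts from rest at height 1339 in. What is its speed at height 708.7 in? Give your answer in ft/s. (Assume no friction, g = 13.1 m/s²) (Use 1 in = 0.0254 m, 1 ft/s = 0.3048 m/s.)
Convert to SI: h₁−h₂ = 16.0096 m
mgh₁ = mgh₂ + ½mv² ⇒ v = √(2g(h₁−h₂)) = √(2·13.1·16.0096) = 20.4805 m/s = 67.19 ft/s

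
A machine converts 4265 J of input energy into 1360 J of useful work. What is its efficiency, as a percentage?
η = W_out/W_in = 1360/4265 = 31.89%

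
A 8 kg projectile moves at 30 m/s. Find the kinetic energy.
KE = ½mv² = ½(8)(30)² = 3600.0 J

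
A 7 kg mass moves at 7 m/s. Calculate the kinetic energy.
KE = ½mv² = ½(7)(7)² = 171.5 J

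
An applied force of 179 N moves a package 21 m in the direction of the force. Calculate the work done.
W = F·d = (179)(21) = 3759 J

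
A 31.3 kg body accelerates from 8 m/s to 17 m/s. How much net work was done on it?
W = ΔKE = ½m(v₂² − v₁²) = ½(31.3)(17² − 8²) = 3521.25 J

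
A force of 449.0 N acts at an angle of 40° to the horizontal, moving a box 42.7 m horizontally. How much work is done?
W = F·d·cosθ = (449.0)(42.7)cos(40°) = 14690 J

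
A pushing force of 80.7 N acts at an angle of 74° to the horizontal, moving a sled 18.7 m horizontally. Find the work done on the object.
W = F·d·cosθ = (80.7)(18.7)cos(74°) = 416.0 J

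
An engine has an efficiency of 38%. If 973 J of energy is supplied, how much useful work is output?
W_out = η·W_in = 0.38·973 = 369.74 J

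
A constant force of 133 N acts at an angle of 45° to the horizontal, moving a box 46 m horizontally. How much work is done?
W = F·d·cosθ = (133)(46)cos(45°) = 4326 J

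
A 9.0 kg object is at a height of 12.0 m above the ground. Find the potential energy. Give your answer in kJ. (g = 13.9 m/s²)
PE = mgh = (9.0)(13.9)(12.0) = 1501.2 J = 1.501 kJ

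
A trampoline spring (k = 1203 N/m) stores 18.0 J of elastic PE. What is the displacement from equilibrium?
x = √(2·PE/k) = √(2·18.0/1203) = 0.173 m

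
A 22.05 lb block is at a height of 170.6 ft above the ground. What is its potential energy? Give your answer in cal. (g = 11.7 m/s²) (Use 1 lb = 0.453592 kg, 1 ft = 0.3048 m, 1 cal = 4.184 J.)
Convert to SI: m = 10.0017 kg, h = 51.9989 m
PE = mgh = (10.0017)(11.7)(51.9989) = 6084.91 J = 1454 cal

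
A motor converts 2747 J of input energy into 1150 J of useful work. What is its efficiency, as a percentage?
η = W_out/W_in = 1150/2747 = 41.86%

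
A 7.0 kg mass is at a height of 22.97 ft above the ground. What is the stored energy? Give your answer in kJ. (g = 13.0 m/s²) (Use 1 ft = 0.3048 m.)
Convert to SI: m = 7.0 kg, h = 7.00126 m
PE = mgh = (7.0)(13.0)(7.00126) = 637.114 J = 0.6371 kJ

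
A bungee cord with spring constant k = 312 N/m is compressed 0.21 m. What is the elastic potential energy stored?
PE = ½kx² = ½(312)(0.21)² = 6.88 J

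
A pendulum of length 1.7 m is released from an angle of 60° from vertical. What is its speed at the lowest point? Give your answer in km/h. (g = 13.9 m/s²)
h = L(1 − cosθ) = 1.7(1 − cos60°) = 0.85 m
v = √(2gh) = √(2·13.9·0.85) = 4.86107 m/s = 17.5 km/h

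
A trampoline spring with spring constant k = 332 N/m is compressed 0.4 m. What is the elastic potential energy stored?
PE = ½kx² = ½(332)(0.4)² = 26.56 J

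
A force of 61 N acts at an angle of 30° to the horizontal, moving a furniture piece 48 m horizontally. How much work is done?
W = F·d·cosθ = (61)(48)cos(30°) = 2536 J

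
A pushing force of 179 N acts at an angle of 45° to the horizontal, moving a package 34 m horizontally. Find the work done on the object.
W = F·d·cosθ = (179)(34)cos(45°) = 4303 J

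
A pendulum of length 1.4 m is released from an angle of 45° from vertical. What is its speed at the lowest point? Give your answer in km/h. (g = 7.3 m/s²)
h = L(1 − cosθ) = 1.4(1 − cos45°) = 0.410051 m
v = √(2gh) = √(2·7.3·0.410051) = 2.44678 m/s = 8.808 km/h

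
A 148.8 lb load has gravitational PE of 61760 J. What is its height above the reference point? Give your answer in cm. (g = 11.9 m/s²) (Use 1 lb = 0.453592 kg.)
Convert to SI: m = 67.4945 kg, PE = 61760.0 J
h = PE/(mg) = 61760.0/(67.4945·11.9) = 76.8939 m = 7689 cm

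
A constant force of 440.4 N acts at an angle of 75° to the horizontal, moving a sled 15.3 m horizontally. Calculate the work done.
W = F·d·cosθ = (440.4)(15.3)cos(75°) = 1744 J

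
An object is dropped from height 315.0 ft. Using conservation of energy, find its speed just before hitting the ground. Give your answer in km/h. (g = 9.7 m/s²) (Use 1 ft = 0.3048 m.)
Convert to SI: h = 96.012 m
mgh = ½mv² ⇒ v = √(2gh) = √(2·9.7·96.012) = 43.1582 m/s = 155.4 km/h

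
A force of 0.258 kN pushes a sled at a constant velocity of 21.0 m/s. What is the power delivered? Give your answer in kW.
Convert to SI: F = 258.0 N, v = 21.0 m/s
P = Fv = (258.0)(21.0) = 5418.0 W = 5.418 kW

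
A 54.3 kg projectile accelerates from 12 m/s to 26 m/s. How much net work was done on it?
W = ΔKE = ½m(v₂² − v₁²) = ½(54.3)(26² − 12²) = 14443.8 J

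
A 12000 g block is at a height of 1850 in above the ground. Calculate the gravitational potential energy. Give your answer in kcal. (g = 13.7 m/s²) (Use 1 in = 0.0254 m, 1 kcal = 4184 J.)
Convert to SI: m = 12.0 kg, h = 46.99 m
PE = mgh = (12.0)(13.7)(46.99) = 7725.16 J = 1.846 kcal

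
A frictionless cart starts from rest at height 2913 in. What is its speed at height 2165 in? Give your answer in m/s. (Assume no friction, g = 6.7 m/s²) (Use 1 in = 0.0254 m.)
Convert to SI: h₁−h₂ = 18.9992 m
mgh₁ = mgh₂ + ½mv² ⇒ v = √(2g(h₁−h₂)) = √(2·6.7·18.9992) = 15.96 m/s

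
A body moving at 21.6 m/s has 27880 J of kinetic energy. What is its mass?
m = 2·KE/v² = 2·27880/(21.6)² = 119.5 kg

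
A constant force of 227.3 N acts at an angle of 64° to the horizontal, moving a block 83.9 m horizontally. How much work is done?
W = F·d·cosθ = (227.3)(83.9)cos(64°) = 8360 J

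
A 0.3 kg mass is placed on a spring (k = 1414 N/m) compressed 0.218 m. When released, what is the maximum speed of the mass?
½kx² = ½mv² ⇒ v = x√(k/m) = (0.218)√(1414/0.3) = 14.97 m/s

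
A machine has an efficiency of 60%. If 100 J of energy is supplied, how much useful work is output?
W_out = η·W_in = 0.6·100 = 60.0 J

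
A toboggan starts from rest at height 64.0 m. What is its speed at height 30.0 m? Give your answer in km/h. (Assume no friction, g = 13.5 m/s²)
mgh₁ = mgh₂ + ½mv² ⇒ v = √(2g(h₁−h₂)) = √(2·13.5·34.0) = 30.2985 m/s = 109.1 km/h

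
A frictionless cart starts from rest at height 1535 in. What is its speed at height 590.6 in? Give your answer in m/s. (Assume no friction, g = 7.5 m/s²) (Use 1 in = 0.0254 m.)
Convert to SI: h₁−h₂ = 23.9878 m
mgh₁ = mgh₂ + ½mv² ⇒ v = √(2g(h₁−h₂)) = √(2·7.5·23.9878) = 18.97 m/s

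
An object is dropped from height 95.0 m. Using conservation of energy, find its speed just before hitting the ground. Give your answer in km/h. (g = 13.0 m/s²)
mgh = ½mv² ⇒ v = √(2gh) = √(2·13.0·95.0) = 49.6991 m/s = 178.9 km/h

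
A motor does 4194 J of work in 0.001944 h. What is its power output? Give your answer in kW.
Convert to SI: W = 4194.0 J, t = 6.9984 s
P = W/t = 4194.0/6.9984 = 599.28 W = 0.5993 kW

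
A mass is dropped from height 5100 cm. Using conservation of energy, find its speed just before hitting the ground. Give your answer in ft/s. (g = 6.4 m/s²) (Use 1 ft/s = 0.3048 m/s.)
Convert to SI: h = 51.0 m
mgh = ½mv² ⇒ v = √(2gh) = √(2·6.4·51.0) = 25.55 m/s = 83.83 ft/s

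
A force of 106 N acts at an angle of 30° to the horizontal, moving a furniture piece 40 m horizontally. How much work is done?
W = F·d·cosθ = (106)(40)cos(30°) = 3672 J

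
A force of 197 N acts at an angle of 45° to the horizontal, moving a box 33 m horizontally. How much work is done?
W = F·d·cosθ = (197)(33)cos(45°) = 4597 J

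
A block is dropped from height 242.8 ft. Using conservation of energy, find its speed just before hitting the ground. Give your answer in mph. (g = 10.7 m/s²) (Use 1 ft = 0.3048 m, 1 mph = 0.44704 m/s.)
Convert to SI: h = 74.0054 m
mgh = ½mv² ⇒ v = √(2gh) = √(2·10.7·74.0054) = 39.7959 m/s = 89.02 mph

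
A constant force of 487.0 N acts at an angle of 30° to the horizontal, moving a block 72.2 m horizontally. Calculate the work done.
W = F·d·cosθ = (487.0)(72.2)cos(30°) = 30450 J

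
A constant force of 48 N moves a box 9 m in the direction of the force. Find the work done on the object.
W = F·d = (48)(9) = 432.0 J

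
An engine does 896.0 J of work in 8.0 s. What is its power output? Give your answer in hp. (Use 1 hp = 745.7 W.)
P = W/t = 896.0/8.0 = 112.0 W = 0.1502 hp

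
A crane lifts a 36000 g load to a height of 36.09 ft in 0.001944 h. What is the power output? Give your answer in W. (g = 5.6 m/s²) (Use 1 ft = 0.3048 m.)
Convert to SI: m = 36.0 kg, h = 11.0002 m, t = 6.9984 s
P = mgh/t = (36.0)(5.6)(11.0002)/6.9984 = 316.9 W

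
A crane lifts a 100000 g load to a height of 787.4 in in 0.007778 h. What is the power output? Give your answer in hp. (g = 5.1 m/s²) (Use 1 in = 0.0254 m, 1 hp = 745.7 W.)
Convert to SI: m = 100.0 kg, h = 20.0 m, t = 28.0008 s
P = mgh/t = (100.0)(5.1)(20.0)/28.0008 = 364.275 W = 0.4885 hp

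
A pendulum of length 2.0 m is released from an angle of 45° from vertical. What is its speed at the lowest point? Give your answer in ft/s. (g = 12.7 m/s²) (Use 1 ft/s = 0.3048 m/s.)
h = L(1 − cosθ) = 2.0(1 − cos45°) = 0.585786 m
v = √(2gh) = √(2·12.7·0.585786) = 3.85733 m/s = 12.66 ft/s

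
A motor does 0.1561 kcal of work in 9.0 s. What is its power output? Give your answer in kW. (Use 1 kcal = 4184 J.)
Convert to SI: W = 653.122 J, t = 9.0 s
P = W/t = 653.122/9.0 = 72.5692 W = 0.07257 kW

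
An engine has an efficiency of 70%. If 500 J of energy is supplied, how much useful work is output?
W_out = η·W_in = 0.7·500 = 350.0 J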